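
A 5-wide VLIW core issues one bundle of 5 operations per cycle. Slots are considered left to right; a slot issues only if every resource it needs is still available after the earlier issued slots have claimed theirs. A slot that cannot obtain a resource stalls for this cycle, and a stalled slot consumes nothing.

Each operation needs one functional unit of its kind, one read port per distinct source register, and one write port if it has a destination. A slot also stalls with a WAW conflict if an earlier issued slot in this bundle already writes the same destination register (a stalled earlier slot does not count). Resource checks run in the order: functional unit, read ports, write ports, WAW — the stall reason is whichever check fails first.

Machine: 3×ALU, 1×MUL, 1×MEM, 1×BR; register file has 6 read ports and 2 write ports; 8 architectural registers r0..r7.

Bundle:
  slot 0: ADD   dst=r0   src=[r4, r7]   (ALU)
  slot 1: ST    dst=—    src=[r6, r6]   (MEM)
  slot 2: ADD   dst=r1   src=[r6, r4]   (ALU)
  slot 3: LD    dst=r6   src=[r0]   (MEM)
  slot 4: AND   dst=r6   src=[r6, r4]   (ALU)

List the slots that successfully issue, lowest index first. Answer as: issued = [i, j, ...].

(0) want 1×ALU +2rd +1wr — yes → AL2|MU1|ME1|BR1|rd4|wr1
(1) want 1×MEM +1rd +0wr — yes → AL2|MU1|ME0|BR1|rd3|wr1
(2) want 1×ALU +2rd +1wr — yes → AL1|MU1|ME0|BR1|rd1|wr0
(3) want 1×MEM +1rd +1wr — FU → AL1|MU1|ME0|BR1|rd1|wr0
(4) want 1×ALU +2rd +1wr — RD_PORT → AL1|MU1|ME0|BR1|rd1|wr0

issued = [0, 1, 2]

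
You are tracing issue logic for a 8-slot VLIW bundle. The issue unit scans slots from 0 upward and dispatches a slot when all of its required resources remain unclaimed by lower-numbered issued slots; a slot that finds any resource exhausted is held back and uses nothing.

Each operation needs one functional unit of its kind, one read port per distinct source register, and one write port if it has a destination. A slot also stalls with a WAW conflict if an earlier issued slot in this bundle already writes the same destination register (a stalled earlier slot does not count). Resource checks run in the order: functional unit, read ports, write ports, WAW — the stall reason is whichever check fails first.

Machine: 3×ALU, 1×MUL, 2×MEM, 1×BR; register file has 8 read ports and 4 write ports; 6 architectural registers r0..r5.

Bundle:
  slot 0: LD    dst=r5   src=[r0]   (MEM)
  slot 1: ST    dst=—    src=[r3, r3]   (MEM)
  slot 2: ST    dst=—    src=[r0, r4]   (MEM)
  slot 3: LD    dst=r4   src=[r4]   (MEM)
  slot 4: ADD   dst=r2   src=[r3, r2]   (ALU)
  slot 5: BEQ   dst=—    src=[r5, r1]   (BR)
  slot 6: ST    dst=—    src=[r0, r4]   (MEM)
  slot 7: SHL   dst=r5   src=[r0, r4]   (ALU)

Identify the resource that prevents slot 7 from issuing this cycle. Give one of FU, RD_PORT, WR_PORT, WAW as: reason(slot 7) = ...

slot 0 (MEM): ISSUE — free A3,Mu1,Ld1,B1 rp7 wp3
slot 1 (MEM): ISSUE — free A3,Mu1,Ld0,B1 rp6 wp3
slot 2 (MEM): stall FU — free A3,Mu1,Ld0,B1 rp6 wp3
slot 3 (MEM): stall FU — free A3,Mu1,Ld0,B1 rp6 wp3
slot 4 (ALU): ISSUE — free A2,Mu1,Ld0,B1 rp4 wp2
slot 5 (BR): ISSUE — free A2,Mu1,Ld0,B0 rp2 wp2
slot 6 (MEM): stall FU — free A2,Mu1,Ld0,B0 rp2 wp2
slot 7 (ALU): stall WAW — free A2,Mu1,Ld0,B0 rp2 wp2

reason(slot 7) = WAW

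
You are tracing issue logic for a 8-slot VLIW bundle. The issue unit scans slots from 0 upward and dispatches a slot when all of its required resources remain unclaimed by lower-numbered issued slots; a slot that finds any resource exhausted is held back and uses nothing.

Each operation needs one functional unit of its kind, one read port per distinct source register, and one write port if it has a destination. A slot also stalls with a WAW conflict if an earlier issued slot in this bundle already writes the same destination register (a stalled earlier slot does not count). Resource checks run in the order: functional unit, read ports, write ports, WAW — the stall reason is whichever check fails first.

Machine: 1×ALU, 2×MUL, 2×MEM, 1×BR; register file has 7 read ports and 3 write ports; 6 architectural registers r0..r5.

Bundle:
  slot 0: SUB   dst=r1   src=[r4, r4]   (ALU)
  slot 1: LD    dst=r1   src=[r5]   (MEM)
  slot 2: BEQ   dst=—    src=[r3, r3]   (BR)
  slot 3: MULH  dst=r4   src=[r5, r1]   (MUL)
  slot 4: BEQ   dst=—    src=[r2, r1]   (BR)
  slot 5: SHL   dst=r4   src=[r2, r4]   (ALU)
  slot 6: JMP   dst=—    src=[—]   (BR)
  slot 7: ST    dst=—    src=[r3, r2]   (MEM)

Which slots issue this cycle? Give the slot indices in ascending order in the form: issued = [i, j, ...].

issued = [0, 2, 3, 7]

  0. ALU→r1 ⇒ go  {0A/2Mu/2Ld/1B | 6r 2w}
  1. MEM→r1 ⇒ no(WAW)  {0A/2Mu/2Ld/1B | 6r 2w}
  2. BR ⇒ go  {0A/2Mu/2Ld/0B | 5r 2w}
  3. MUL→r4 ⇒ go  {0A/1Mu/2Ld/0B | 3r 1w}
  4. BR ⇒ no(FU)  {0A/1Mu/2Ld/0B | 3r 1w}
  5. ALU→r4 ⇒ no(FU)  {0A/1Mu/2Ld/0B | 3r 1w}
  6. BR ⇒ no(FU)  {0A/1Mu/2Ld/0B | 3r 1w}
  7. MEM ⇒ go  {0A/1Mu/1Ld/0B | 1r 1w}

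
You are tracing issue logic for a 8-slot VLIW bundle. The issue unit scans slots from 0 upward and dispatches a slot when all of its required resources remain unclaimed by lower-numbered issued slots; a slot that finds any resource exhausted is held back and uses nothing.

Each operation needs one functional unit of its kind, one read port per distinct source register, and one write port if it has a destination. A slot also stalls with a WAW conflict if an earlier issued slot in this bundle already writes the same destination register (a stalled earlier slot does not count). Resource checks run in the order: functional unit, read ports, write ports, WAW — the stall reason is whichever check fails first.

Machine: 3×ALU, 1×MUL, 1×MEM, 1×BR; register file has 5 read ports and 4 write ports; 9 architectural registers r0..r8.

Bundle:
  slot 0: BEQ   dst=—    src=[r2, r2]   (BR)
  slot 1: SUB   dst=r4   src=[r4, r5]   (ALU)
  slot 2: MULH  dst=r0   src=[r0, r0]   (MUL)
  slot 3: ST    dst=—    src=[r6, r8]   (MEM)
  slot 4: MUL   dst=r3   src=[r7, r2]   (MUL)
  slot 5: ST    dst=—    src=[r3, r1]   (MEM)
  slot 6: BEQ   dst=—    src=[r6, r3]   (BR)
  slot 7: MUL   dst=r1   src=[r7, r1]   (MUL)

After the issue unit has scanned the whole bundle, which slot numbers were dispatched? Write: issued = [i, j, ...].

issued = [0, 1, 2]

[0] BR needs rd=1 wr=0: ok; after: ALU=3 MUL=1 MEM=1 BR=0, R=4, W=4
[1] ALU needs rd=2 wr=1: ok; after: ALU=2 MUL=1 MEM=1 BR=0, R=2, W=3
[2] MUL needs rd=1 wr=1: ok; after: ALU=2 MUL=0 MEM=1 BR=0, R=1, W=2
[3] MEM needs rd=2 wr=0: RD_PORT; after: ALU=2 MUL=0 MEM=1 BR=0, R=1, W=2
[4] MUL needs rd=2 wr=1: FU; after: ALU=2 MUL=0 MEM=1 BR=0, R=1, W=2
[5] MEM needs rd=2 wr=0: RD_PORT; after: ALU=2 MUL=0 MEM=1 BR=0, R=1, W=2
[6] BR needs rd=2 wr=0: FU; after: ALU=2 MUL=0 MEM=1 BR=0, R=1, W=2
[7] MUL needs rd=2 wr=1: FU; after: ALU=2 MUL=0 MEM=1 BR=0, R=1, W=2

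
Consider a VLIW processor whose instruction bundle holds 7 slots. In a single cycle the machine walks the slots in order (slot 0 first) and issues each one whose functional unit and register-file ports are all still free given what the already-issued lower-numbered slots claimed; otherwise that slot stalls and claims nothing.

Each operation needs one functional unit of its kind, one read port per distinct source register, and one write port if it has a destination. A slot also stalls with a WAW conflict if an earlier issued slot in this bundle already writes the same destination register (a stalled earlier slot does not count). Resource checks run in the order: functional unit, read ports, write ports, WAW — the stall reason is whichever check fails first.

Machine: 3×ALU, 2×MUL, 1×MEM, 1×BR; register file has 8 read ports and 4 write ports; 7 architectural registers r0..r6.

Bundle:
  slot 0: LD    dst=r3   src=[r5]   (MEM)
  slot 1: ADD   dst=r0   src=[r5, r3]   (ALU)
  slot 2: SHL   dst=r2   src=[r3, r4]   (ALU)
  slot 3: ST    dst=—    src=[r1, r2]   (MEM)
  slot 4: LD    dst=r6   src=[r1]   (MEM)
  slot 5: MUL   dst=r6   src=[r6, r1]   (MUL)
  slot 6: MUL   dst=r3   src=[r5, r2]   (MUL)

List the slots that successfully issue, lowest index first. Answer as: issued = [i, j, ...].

issued = [0, 1, 2, 5]

slot 0 (MEM): ISSUE — free A3,Mu2,Ld0,B1 rp7 wp3
slot 1 (ALU): ISSUE — free A2,Mu2,Ld0,B1 rp5 wp2
slot 2 (ALU): ISSUE — free A1,Mu2,Ld0,B1 rp3 wp1
slot 3 (MEM): stall FU — free A1,Mu2,Ld0,B1 rp3 wp1
slot 4 (MEM): stall FU — free A1,Mu2,Ld0,B1 rp3 wp1
slot 5 (MUL): ISSUE — free A1,Mu1,Ld0,B1 rp1 wp0
slot 6 (MUL): stall RD_PORT — free A1,Mu1,Ld0,B1 rp1 wp0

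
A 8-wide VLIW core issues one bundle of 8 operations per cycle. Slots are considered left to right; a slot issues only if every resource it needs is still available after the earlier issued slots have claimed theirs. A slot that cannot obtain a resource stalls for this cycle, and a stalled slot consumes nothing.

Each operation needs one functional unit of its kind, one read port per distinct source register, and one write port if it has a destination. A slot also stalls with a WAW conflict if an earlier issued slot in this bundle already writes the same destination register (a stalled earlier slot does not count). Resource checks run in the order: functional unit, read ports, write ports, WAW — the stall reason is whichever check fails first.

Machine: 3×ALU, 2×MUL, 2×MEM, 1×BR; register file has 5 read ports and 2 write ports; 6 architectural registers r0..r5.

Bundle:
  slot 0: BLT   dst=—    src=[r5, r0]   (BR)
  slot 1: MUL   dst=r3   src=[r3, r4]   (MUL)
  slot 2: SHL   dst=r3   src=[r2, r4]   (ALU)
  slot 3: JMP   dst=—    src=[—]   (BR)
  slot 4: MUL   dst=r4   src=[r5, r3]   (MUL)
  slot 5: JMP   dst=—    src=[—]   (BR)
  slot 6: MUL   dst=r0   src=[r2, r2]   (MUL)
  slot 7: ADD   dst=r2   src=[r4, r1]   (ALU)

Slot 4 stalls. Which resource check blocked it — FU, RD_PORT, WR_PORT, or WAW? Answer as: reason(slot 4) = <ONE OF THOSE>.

  0. BR ⇒ go  {3A/2Mu/2Ld/0B | 3r 2w}
  1. MUL→r3 ⇒ go  {3A/1Mu/2Ld/0B | 1r 1w}
  2. ALU→r3 ⇒ no(RD_PORT)  {3A/1Mu/2Ld/0B | 1r 1w}
  3. BR ⇒ no(FU)  {3A/1Mu/2Ld/0B | 1r 1w}
  4. MUL→r4 ⇒ no(RD_PORT)  {3A/1Mu/2Ld/0B | 1r 1w}
  5. BR ⇒ no(FU)  {3A/1Mu/2Ld/0B | 1r 1w}
  6. MUL→r0 ⇒ go  {3A/0Mu/2Ld/0B | 0r 0w}
  7. ALU→r2 ⇒ no(RD_PORT)  {3A/0Mu/2Ld/0B | 0r 0w}

reason(slot 4) = RD_PORT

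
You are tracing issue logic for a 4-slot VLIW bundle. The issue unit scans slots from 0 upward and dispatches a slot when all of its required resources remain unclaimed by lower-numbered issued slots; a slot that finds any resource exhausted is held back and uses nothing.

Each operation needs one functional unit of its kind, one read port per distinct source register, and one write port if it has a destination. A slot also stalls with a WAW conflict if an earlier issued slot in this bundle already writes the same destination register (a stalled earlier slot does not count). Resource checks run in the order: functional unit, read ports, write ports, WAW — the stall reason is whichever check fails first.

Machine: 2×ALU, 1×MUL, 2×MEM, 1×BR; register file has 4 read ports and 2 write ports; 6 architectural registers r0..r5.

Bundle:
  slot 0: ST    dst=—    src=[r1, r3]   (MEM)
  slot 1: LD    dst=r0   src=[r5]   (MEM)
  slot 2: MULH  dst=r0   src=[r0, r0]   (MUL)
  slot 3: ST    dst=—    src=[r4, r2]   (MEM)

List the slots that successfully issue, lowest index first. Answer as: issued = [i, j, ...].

[0] MEM needs rd=2 wr=0: ok; after: ALU=2 MUL=1 MEM=1 BR=1, R=2, W=2
[1] MEM needs rd=1 wr=1: ok; after: ALU=2 MUL=1 MEM=0 BR=1, R=1, W=1
[2] MUL needs rd=1 wr=1: WAW; after: ALU=2 MUL=1 MEM=0 BR=1, R=1, W=1
[3] MEM needs rd=2 wr=0: FU; after: ALU=2 MUL=1 MEM=0 BR=1, R=1, W=1

issued = [0, 1]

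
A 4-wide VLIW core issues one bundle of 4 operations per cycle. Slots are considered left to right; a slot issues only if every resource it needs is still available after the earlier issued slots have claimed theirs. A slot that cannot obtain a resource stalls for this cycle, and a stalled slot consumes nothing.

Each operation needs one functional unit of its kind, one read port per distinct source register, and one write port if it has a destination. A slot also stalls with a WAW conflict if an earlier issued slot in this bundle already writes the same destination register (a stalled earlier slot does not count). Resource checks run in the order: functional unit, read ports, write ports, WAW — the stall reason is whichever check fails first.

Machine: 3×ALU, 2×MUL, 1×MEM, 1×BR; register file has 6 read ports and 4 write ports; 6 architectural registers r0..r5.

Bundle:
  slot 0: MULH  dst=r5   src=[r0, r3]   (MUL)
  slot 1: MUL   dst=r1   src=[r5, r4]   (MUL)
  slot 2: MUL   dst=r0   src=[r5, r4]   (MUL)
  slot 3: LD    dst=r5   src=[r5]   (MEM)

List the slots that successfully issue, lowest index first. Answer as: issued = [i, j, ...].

issued = [0, 1]

slot 0 (MUL): ISSUE — free A3,Mu1,Ld1,B1 rp4 wp3
slot 1 (MUL): ISSUE — free A3,Mu0,Ld1,B1 rp2 wp2
slot 2 (MUL): stall FU — free A3,Mu0,Ld1,B1 rp2 wp2
slot 3 (MEM): stall WAW — free A3,Mu0,Ld1,B1 rp2 wp2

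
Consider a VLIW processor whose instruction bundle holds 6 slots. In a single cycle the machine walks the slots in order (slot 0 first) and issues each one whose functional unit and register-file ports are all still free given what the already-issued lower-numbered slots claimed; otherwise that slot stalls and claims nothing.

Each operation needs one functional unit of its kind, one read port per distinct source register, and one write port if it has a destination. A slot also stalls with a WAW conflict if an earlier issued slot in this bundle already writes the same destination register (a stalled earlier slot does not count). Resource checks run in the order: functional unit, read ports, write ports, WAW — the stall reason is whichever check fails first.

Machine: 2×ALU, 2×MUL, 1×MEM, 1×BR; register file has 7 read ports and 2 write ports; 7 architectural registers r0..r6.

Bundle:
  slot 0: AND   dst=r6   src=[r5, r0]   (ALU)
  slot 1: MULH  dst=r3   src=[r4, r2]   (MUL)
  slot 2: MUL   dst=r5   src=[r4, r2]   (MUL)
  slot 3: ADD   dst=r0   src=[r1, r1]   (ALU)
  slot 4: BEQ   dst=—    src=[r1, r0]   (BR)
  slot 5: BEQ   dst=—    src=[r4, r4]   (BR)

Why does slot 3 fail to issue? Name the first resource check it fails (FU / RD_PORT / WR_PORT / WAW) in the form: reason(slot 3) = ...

reason(slot 3) = WR_PORT

  0. ALU→r6 ⇒ go  {1A/2Mu/1Ld/1B | 5r 1w}
  1. MUL→r3 ⇒ go  {1A/1Mu/1Ld/1B | 3r 0w}
  2. MUL→r5 ⇒ no(WR_PORT)  {1A/1Mu/1Ld/1B | 3r 0w}
  3. ALU→r0 ⇒ no(WR_PORT)  {1A/1Mu/1Ld/1B | 3r 0w}
  4. BR ⇒ go  {1A/1Mu/1Ld/0B | 1r 0w}
  5. BR ⇒ no(FU)  {1A/1Mu/1Ld/0B | 1r 0w}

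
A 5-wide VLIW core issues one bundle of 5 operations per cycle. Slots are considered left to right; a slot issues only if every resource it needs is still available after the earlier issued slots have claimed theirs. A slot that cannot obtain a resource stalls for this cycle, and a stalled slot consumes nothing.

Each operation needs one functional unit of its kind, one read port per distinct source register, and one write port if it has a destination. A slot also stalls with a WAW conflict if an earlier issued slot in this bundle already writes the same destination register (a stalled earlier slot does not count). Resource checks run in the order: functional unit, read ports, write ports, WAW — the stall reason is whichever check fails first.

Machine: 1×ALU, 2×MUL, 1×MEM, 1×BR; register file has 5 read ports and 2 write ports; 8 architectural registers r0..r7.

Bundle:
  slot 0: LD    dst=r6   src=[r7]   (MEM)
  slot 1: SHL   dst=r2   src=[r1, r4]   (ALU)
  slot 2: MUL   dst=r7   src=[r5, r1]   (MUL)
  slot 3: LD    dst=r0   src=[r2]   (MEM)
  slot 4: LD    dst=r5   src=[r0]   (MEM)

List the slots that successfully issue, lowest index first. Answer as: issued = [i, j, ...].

issued = [0, 1]

[0] MEM needs rd=1 wr=1: ok; after: ALU=1 MUL=2 MEM=0 BR=1, R=4, W=1
[1] ALU needs rd=2 wr=1: ok; after: ALU=0 MUL=2 MEM=0 BR=1, R=2, W=0
[2] MUL needs rd=2 wr=1: WR_PORT; after: ALU=0 MUL=2 MEM=0 BR=1, R=2, W=0
[3] MEM needs rd=1 wr=1: FU; after: ALU=0 MUL=2 MEM=0 BR=1, R=2, W=0
[4] MEM needs rd=1 wr=1: FU; after: ALU=0 MUL=2 MEM=0 BR=1, R=2, W=0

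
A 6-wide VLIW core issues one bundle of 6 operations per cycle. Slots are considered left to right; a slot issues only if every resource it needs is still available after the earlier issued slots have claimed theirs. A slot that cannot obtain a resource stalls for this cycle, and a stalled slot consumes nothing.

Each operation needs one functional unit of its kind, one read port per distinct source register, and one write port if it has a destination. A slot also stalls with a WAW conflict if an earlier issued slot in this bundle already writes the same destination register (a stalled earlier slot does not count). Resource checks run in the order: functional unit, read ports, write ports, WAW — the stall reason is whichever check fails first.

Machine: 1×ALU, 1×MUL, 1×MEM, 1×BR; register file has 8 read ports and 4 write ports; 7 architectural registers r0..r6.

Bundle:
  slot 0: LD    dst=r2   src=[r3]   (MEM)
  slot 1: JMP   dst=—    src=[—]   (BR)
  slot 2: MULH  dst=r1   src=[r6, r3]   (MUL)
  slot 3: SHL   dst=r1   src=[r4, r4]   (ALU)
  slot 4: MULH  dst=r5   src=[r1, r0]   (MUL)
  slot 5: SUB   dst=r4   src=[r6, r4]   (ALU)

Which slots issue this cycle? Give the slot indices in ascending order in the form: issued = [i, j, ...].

issued = [0, 1, 2, 5]

  0. MEM→r2 ⇒ go  {1A/1Mu/0Ld/1B | 7r 3w}
  1. BR ⇒ go  {1A/1Mu/0Ld/0B | 7r 3w}
  2. MUL→r1 ⇒ go  {1A/0Mu/0Ld/0B | 5r 2w}
  3. ALU→r1 ⇒ no(WAW)  {1A/0Mu/0Ld/0B | 5r 2w}
  4. MUL→r5 ⇒ no(FU)  {1A/0Mu/0Ld/0B | 5r 2w}
  5. ALU→r4 ⇒ go  {0A/0Mu/0Ld/0B | 3r 1w}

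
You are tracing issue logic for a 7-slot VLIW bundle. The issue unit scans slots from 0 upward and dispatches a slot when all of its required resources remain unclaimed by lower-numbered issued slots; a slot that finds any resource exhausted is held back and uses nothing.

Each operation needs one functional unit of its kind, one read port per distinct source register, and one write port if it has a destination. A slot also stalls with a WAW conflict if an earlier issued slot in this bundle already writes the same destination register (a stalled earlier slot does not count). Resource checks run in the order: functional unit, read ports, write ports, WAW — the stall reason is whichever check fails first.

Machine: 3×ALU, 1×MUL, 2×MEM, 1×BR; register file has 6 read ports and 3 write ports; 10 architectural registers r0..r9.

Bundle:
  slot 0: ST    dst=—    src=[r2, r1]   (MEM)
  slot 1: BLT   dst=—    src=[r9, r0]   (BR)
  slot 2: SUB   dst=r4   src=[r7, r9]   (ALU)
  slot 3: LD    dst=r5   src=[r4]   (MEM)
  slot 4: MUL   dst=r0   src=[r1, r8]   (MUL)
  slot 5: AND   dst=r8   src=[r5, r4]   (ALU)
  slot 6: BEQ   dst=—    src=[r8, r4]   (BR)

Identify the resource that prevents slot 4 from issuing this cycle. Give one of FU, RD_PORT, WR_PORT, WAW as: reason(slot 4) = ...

reason(slot 4) = RD_PORT

(0) want 1×MEM +2rd +0wr — yes → AL3|MU1|ME1|BR1|rd4|wr3
(1) want 1×BR +2rd +0wr — yes → AL3|MU1|ME1|BR0|rd2|wr3
(2) want 1×ALU +2rd +1wr — yes → AL2|MU1|ME1|BR0|rd0|wr2
(3) want 1×MEM +1rd +1wr — RD_PORT → AL2|MU1|ME1|BR0|rd0|wr2
(4) want 1×MUL +2rd +1wr — RD_PORT → AL2|MU1|ME1|BR0|rd0|wr2
(5) want 1×ALU +2rd +1wr — RD_PORT → AL2|MU1|ME1|BR0|rd0|wr2
(6) want 1×BR +2rd +0wr — FU → AL2|MU1|ME1|BR0|rd0|wr2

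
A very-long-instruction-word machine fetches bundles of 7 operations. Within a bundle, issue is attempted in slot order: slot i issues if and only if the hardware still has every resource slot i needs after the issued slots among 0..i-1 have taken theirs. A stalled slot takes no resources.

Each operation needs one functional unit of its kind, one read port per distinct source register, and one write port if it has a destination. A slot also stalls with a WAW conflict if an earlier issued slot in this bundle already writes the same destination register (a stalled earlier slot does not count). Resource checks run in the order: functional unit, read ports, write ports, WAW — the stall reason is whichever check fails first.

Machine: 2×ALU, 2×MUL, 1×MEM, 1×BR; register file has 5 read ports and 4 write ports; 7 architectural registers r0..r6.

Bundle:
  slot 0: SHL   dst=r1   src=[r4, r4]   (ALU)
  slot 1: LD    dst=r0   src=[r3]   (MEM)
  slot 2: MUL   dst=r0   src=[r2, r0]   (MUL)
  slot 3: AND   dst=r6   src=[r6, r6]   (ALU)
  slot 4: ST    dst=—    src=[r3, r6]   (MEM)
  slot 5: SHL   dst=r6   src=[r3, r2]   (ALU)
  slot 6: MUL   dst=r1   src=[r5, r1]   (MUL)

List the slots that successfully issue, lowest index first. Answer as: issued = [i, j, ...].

issued = [0, 1, 3]

  0. ALU→r1 ⇒ go  {1A/2Mu/1Ld/1B | 4r 3w}
  1. MEM→r0 ⇒ go  {1A/2Mu/0Ld/1B | 3r 2w}
  2. MUL→r0 ⇒ no(WAW)  {1A/2Mu/0Ld/1B | 3r 2w}
  3. ALU→r6 ⇒ go  {0A/2Mu/0Ld/1B | 2r 1w}
  4. MEM ⇒ no(FU)  {0A/2Mu/0Ld/1B | 2r 1w}
  5. ALU→r6 ⇒ no(FU)  {0A/2Mu/0Ld/1B | 2r 1w}
  6. MUL→r1 ⇒ no(WAW)  {0A/2Mu/0Ld/1B | 2r 1w}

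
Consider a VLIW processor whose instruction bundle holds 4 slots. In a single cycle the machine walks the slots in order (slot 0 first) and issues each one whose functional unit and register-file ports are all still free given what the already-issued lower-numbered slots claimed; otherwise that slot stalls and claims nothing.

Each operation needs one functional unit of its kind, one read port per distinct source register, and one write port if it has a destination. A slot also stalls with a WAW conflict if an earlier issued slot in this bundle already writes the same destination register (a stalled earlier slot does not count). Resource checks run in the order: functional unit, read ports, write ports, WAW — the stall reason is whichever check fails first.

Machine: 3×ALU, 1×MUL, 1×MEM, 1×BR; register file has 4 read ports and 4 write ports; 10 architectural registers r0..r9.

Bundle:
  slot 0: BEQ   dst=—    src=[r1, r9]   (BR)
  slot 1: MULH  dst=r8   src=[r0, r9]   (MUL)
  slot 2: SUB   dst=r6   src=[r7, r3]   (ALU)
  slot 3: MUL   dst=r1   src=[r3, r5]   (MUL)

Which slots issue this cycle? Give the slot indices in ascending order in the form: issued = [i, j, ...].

  0. BR ⇒ go  {3A/1Mu/1Ld/0B | 2r 4w}
  1. MUL→r8 ⇒ go  {3A/0Mu/1Ld/0B | 0r 3w}
  2. ALU→r6 ⇒ no(RD_PORT)  {3A/0Mu/1Ld/0B | 0r 3w}
  3. MUL→r1 ⇒ no(FU)  {3A/0Mu/1Ld/0B | 0r 3w}

issued = [0, 1]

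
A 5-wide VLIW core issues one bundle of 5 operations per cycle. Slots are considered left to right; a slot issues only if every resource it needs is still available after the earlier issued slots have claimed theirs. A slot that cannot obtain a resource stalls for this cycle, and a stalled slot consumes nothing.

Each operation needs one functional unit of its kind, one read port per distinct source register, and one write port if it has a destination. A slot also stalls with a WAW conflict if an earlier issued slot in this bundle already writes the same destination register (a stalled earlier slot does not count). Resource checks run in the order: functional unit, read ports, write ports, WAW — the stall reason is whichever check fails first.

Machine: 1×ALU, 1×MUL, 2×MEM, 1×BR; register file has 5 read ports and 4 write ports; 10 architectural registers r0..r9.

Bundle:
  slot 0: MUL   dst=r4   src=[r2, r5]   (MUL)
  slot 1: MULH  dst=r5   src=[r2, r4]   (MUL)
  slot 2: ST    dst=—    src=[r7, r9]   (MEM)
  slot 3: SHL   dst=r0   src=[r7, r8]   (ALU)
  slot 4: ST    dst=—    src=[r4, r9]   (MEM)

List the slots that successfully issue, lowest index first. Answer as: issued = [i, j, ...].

(0) want 1×MUL +2rd +1wr — yes → AL1|MU0|ME2|BR1|rd3|wr3
(1) want 1×MUL +2rd +1wr — FU → AL1|MU0|ME2|BR1|rd3|wr3
(2) want 1×MEM +2rd +0wr — yes → AL1|MU0|ME1|BR1|rd1|wr3
(3) want 1×ALU +2rd +1wr — RD_PORT → AL1|MU0|ME1|BR1|rd1|wr3
(4) want 1×MEM +2rd +0wr — RD_PORT → AL1|MU0|ME1|BR1|rd1|wr3

issued = [0, 2]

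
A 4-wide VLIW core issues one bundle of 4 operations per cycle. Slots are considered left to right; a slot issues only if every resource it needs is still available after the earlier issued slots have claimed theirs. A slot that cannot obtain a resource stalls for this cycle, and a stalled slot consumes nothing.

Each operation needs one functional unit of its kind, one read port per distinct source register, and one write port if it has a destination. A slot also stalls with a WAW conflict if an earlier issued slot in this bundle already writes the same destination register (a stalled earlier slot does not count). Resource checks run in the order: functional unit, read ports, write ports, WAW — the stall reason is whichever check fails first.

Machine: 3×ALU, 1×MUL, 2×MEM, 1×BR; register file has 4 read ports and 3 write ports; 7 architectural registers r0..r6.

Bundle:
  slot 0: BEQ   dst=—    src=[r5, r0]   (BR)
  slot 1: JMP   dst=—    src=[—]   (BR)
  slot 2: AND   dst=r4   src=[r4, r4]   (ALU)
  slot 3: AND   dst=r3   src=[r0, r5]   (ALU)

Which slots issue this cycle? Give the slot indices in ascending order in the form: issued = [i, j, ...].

slot 0 (BR): ISSUE — free A3,Mu1,Ld2,B0 rp2 wp3
slot 1 (BR): stall FU — free A3,Mu1,Ld2,B0 rp2 wp3
slot 2 (ALU): ISSUE — free A2,Mu1,Ld2,B0 rp1 wp2
slot 3 (ALU): stall RD_PORT — free A2,Mu1,Ld2,B0 rp1 wp2

issued = [0, 2]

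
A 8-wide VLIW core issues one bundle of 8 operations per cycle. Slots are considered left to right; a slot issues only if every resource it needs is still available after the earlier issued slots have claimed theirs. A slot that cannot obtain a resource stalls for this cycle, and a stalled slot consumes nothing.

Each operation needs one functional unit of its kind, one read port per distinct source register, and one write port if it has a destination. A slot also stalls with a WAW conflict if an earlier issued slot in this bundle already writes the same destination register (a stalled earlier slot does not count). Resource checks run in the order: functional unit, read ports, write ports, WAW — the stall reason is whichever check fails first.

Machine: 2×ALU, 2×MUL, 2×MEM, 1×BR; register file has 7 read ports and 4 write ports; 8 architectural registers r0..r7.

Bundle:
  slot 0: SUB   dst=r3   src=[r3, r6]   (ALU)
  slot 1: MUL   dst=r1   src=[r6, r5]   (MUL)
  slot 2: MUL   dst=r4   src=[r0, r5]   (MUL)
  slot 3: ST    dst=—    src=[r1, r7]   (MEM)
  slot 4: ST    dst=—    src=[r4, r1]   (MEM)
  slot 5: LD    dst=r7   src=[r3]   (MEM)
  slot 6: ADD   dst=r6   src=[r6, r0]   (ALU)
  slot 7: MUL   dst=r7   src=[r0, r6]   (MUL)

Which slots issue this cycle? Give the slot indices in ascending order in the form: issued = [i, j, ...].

issued = [0, 1, 2, 5]

  0. ALU→r3 ⇒ go  {1A/2Mu/2Ld/1B | 5r 3w}
  1. MUL→r1 ⇒ go  {1A/1Mu/2Ld/1B | 3r 2w}
  2. MUL→r4 ⇒ go  {1A/0Mu/2Ld/1B | 1r 1w}
  3. MEM ⇒ no(RD_PORT)  {1A/0Mu/2Ld/1B | 1r 1w}
  4. MEM ⇒ no(RD_PORT)  {1A/0Mu/2Ld/1B | 1r 1w}
  5. MEM→r7 ⇒ go  {1A/0Mu/1Ld/1B | 0r 0w}
  6. ALU→r6 ⇒ no(RD_PORT)  {1A/0Mu/1Ld/1B | 0r 0w}
  7. MUL→r7 ⇒ no(FU)  {1A/0Mu/1Ld/1B | 0r 0w}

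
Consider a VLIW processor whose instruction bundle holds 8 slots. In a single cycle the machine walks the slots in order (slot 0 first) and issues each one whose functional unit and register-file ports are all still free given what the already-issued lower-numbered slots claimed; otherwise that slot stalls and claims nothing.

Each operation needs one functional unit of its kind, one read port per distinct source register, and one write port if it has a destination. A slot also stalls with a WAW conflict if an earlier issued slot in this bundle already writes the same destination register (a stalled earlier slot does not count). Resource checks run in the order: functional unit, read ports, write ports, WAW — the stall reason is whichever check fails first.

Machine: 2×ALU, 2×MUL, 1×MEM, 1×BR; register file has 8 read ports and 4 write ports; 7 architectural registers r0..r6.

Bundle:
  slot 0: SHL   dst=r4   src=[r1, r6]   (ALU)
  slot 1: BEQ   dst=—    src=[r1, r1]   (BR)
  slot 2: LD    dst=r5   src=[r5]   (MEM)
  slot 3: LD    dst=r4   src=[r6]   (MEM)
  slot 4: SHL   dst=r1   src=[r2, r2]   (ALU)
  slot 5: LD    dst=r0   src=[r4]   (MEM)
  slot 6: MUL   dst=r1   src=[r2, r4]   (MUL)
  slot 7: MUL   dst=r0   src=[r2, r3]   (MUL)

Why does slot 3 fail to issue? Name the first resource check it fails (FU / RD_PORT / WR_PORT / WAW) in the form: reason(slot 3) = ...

#0 ALU src=r1,r6 dispatched  <A:1 Mu:2 Ld:1 B:1 rd:6 wr:3>
#1 BR src=r1,r1 dispatched  <A:1 Mu:2 Ld:1 B:0 rd:5 wr:3>
#2 MEM src=r5 dispatched  <A:1 Mu:2 Ld:0 B:0 rd:4 wr:2>
#3 MEM src=r6 held:FU  <A:1 Mu:2 Ld:0 B:0 rd:4 wr:2>
#4 ALU src=r2,r2 dispatched  <A:0 Mu:2 Ld:0 B:0 rd:3 wr:1>
#5 MEM src=r4 held:FU  <A:0 Mu:2 Ld:0 B:0 rd:3 wr:1>
#6 MUL src=r2,r4 held:WAW  <A:0 Mu:2 Ld:0 B:0 rd:3 wr:1>
#7 MUL src=r2,r3 dispatched  <A:0 Mu:1 Ld:0 B:0 rd:1 wr:0>

reason(slot 3) = FU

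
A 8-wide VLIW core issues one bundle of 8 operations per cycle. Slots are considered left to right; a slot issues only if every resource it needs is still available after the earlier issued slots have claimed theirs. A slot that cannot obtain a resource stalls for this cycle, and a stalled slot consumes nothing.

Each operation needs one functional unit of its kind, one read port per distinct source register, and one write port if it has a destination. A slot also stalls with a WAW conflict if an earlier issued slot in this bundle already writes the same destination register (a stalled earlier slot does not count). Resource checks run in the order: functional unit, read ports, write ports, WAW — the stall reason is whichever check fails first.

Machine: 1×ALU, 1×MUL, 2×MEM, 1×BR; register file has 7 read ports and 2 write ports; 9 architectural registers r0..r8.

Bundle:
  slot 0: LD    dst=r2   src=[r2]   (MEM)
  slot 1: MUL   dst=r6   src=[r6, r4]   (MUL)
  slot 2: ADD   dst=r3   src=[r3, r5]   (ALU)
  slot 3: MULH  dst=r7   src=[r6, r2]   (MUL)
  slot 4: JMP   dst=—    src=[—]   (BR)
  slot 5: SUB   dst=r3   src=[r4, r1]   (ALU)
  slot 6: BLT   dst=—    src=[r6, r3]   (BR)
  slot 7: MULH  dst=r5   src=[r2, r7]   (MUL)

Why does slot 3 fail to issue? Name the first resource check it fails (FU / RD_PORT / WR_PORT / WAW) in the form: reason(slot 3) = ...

slot 0 (MEM): ISSUE — free A1,Mu1,Ld1,B1 rp6 wp1
slot 1 (MUL): ISSUE — free A1,Mu0,Ld1,B1 rp4 wp0
slot 2 (ALU): stall WR_PORT — free A1,Mu0,Ld1,B1 rp4 wp0
slot 3 (MUL): stall FU — free A1,Mu0,Ld1,B1 rp4 wp0
slot 4 (BR): ISSUE — free A1,Mu0,Ld1,B0 rp4 wp0
slot 5 (ALU): stall WR_PORT — free A1,Mu0,Ld1,B0 rp4 wp0
slot 6 (BR): stall FU — free A1,Mu0,Ld1,B0 rp4 wp0
slot 7 (MUL): stall FU — free A1,Mu0,Ld1,B0 rp4 wp0

reason(slot 3) = FU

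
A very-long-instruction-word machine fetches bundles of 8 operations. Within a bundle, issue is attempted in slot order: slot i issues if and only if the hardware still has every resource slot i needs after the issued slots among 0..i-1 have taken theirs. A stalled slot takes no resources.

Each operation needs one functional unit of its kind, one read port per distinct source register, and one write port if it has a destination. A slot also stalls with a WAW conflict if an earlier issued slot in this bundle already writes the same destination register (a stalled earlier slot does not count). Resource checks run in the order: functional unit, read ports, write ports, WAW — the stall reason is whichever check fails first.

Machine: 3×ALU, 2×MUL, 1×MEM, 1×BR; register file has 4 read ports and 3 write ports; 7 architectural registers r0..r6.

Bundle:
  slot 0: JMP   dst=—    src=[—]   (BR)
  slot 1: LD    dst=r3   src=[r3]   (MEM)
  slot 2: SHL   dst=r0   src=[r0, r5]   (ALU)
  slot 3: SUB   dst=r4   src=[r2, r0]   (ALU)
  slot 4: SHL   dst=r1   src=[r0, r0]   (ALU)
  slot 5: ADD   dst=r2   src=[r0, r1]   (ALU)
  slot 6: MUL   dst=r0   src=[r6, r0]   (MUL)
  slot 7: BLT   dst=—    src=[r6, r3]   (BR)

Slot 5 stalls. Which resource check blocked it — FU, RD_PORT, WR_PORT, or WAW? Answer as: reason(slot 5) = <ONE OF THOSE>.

  0. BR ⇒ go  {3A/2Mu/1Ld/0B | 4r 3w}
  1. MEM→r3 ⇒ go  {3A/2Mu/0Ld/0B | 3r 2w}
  2. ALU→r0 ⇒ go  {2A/2Mu/0Ld/0B | 1r 1w}
  3. ALU→r4 ⇒ no(RD_PORT)  {2A/2Mu/0Ld/0B | 1r 1w}
  4. ALU→r1 ⇒ go  {1A/2Mu/0Ld/0B | 0r 0w}
  5. ALU→r2 ⇒ no(RD_PORT)  {1A/2Mu/0Ld/0B | 0r 0w}
  6. MUL→r0 ⇒ no(RD_PORT)  {1A/2Mu/0Ld/0B | 0r 0w}
  7. BR ⇒ no(FU)  {1A/2Mu/0Ld/0B | 0r 0w}

reason(slot 5) = RD_PORT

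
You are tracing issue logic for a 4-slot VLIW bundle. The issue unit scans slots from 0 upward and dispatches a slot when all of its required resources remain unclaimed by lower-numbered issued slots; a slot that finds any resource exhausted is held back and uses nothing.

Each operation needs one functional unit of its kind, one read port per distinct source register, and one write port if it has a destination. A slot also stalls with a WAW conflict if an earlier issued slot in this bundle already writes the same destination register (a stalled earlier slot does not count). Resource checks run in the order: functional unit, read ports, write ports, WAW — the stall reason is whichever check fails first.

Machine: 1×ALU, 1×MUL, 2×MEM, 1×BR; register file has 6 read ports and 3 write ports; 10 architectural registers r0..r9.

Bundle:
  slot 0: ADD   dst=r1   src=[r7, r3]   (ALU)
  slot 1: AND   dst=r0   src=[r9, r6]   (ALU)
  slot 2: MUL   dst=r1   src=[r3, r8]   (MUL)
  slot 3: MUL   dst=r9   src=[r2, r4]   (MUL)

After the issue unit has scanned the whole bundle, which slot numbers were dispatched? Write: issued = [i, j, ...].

issued = [0, 3]

[0] ALU needs rd=2 wr=1: ok; after: ALU=0 MUL=1 MEM=2 BR=1, R=4, W=2
[1] ALU needs rd=2 wr=1: FU; after: ALU=0 MUL=1 MEM=2 BR=1, R=4, W=2
[2] MUL needs rd=2 wr=1: WAW; after: ALU=0 MUL=1 MEM=2 BR=1, R=4, W=2
[3] MUL needs rd=2 wr=1: ok; after: ALU=0 MUL=0 MEM=2 BR=1, R=2, W=1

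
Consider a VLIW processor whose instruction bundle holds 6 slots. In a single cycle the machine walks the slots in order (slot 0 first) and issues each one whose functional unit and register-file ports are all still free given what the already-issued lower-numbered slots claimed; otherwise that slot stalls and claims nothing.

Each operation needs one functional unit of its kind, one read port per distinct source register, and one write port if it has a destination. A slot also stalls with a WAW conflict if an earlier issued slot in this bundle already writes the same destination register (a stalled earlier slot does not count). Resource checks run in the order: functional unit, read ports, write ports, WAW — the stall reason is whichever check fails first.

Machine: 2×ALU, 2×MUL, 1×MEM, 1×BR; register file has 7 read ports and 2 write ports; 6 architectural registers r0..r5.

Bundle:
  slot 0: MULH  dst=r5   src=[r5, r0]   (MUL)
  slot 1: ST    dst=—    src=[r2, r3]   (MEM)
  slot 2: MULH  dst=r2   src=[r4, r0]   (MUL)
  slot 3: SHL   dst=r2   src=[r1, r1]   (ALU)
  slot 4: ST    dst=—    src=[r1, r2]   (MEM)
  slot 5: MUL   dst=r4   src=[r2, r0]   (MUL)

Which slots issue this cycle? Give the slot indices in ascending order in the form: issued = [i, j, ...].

(0) want 1×MUL +2rd +1wr — yes → AL2|MU1|ME1|BR1|rd5|wr1
(1) want 1×MEM +2rd +0wr — yes → AL2|MU1|ME0|BR1|rd3|wr1
(2) want 1×MUL +2rd +1wr — yes → AL2|MU0|ME0|BR1|rd1|wr0
(3) want 1×ALU +1rd +1wr — WR_PORT → AL2|MU0|ME0|BR1|rd1|wr0
(4) want 1×MEM +2rd +0wr — FU → AL2|MU0|ME0|BR1|rd1|wr0
(5) want 1×MUL +2rd +1wr — FU → AL2|MU0|ME0|BR1|rd1|wr0

issued = [0, 1, 2]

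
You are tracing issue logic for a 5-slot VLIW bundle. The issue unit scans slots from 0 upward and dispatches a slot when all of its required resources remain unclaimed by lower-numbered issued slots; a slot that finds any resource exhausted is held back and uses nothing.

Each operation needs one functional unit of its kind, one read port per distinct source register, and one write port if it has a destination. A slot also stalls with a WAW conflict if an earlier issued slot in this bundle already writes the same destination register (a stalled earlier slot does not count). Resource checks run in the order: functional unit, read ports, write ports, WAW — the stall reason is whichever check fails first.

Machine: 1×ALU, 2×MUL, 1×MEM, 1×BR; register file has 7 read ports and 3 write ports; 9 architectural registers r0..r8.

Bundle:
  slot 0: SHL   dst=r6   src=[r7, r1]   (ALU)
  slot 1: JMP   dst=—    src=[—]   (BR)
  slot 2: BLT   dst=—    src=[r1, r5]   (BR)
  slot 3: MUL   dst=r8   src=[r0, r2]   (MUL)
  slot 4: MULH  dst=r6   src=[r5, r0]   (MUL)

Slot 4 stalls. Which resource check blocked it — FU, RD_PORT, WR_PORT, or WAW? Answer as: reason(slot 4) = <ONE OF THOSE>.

reason(slot 4) = WAW

slot 0 (ALU): ISSUE — free A0,Mu2,Ld1,B1 rp5 wp2
slot 1 (BR): ISSUE — free A0,Mu2,Ld1,B0 rp5 wp2
slot 2 (BR): stall FU — free A0,Mu2,Ld1,B0 rp5 wp2
slot 3 (MUL): ISSUE — free A0,Mu1,Ld1,B0 rp3 wp1
slot 4 (MUL): stall WAW — free A0,Mu1,Ld1,B0 rp3 wp1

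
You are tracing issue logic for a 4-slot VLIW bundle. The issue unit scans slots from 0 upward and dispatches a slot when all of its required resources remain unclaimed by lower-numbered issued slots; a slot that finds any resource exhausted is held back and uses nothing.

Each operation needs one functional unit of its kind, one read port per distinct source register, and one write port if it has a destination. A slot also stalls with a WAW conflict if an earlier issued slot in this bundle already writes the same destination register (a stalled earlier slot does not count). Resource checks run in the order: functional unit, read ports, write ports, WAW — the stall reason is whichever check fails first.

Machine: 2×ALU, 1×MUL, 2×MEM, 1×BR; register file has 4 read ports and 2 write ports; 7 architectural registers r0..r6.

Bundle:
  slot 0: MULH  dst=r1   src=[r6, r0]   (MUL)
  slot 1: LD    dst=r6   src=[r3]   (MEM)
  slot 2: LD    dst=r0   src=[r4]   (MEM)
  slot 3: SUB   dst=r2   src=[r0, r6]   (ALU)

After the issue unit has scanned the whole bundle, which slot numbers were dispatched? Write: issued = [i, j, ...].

  0. MUL→r1 ⇒ go  {2A/0Mu/2Ld/1B | 2r 1w}
  1. MEM→r6 ⇒ go  {2A/0Mu/1Ld/1B | 1r 0w}
  2. MEM→r0 ⇒ no(WR_PORT)  {2A/0Mu/1Ld/1B | 1r 0w}
  3. ALU→r2 ⇒ no(RD_PORT)  {2A/0Mu/1Ld/1B | 1r 0w}

issued = [0, 1]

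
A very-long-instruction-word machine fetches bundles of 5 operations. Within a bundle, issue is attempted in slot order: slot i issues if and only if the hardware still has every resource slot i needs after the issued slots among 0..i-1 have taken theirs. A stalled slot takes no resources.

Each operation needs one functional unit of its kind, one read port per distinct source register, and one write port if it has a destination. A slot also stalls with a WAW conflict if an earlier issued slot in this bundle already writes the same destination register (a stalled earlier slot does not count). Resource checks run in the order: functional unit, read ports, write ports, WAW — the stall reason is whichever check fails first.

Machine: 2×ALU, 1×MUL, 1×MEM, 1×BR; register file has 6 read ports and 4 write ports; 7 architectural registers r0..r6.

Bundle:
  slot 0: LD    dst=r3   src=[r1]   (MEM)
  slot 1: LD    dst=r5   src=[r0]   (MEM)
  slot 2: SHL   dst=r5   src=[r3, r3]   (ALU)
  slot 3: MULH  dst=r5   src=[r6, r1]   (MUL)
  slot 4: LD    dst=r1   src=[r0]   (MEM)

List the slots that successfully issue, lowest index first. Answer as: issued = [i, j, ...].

issued = [0, 2]

slot 0 (MEM): ISSUE — free A2,Mu1,Ld0,B1 rp5 wp3
slot 1 (MEM): stall FU — free A2,Mu1,Ld0,B1 rp5 wp3
slot 2 (ALU): ISSUE — free A1,Mu1,Ld0,B1 rp4 wp2
slot 3 (MUL): stall WAW — free A1,Mu1,Ld0,B1 rp4 wp2
slot 4 (MEM): stall FU — free A1,Mu1,Ld0,B1 rp4 wp2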